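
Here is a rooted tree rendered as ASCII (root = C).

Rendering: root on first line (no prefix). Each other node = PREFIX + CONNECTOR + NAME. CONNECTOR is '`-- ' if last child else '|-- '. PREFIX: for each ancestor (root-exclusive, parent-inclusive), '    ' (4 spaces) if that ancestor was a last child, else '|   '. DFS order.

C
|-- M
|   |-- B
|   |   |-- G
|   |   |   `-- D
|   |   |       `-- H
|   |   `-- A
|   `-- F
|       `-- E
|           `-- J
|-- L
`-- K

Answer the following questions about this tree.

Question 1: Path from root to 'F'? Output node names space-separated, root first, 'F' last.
Answer: C M F

Derivation:
Walk down from root: C -> M -> F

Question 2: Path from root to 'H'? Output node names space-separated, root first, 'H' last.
Walk down from root: C -> M -> B -> G -> D -> H

Answer: C M B G D H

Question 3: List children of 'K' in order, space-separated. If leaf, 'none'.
Node K's children (from adjacency): (leaf)

Answer: none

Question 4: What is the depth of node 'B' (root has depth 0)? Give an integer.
Answer: 2

Derivation:
Path from root to B: C -> M -> B
Depth = number of edges = 2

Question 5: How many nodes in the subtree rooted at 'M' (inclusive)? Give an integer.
Answer: 9

Derivation:
Subtree rooted at M contains: A, B, D, E, F, G, H, J, M
Count = 9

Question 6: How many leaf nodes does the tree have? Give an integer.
Leaves (nodes with no children): A, H, J, K, L

Answer: 5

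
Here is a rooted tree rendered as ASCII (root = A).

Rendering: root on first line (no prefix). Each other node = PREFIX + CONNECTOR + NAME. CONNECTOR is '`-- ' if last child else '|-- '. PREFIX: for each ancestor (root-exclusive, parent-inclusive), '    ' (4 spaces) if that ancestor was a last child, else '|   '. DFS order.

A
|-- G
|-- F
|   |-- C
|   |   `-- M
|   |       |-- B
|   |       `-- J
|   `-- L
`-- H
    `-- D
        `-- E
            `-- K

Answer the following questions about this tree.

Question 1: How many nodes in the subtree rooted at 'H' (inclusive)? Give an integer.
Subtree rooted at H contains: D, E, H, K
Count = 4

Answer: 4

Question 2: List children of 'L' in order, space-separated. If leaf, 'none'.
Node L's children (from adjacency): (leaf)

Answer: none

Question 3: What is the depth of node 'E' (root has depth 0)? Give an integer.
Path from root to E: A -> H -> D -> E
Depth = number of edges = 3

Answer: 3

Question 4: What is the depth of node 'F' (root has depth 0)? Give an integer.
Answer: 1

Derivation:
Path from root to F: A -> F
Depth = number of edges = 1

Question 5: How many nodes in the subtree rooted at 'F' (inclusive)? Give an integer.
Subtree rooted at F contains: B, C, F, J, L, M
Count = 6

Answer: 6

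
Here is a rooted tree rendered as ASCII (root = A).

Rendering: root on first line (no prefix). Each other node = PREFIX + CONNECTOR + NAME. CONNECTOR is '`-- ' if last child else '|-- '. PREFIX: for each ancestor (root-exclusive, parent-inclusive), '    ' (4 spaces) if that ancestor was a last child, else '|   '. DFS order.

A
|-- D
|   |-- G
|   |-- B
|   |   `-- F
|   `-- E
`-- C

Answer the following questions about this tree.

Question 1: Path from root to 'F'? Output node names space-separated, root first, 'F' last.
Answer: A D B F

Derivation:
Walk down from root: A -> D -> B -> F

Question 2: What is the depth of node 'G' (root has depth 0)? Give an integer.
Path from root to G: A -> D -> G
Depth = number of edges = 2

Answer: 2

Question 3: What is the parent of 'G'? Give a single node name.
Answer: D

Derivation:
Scan adjacency: G appears as child of D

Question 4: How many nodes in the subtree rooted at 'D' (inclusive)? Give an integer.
Subtree rooted at D contains: B, D, E, F, G
Count = 5

Answer: 5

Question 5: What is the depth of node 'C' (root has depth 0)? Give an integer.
Path from root to C: A -> C
Depth = number of edges = 1

Answer: 1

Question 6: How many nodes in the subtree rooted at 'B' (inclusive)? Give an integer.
Subtree rooted at B contains: B, F
Count = 2

Answer: 2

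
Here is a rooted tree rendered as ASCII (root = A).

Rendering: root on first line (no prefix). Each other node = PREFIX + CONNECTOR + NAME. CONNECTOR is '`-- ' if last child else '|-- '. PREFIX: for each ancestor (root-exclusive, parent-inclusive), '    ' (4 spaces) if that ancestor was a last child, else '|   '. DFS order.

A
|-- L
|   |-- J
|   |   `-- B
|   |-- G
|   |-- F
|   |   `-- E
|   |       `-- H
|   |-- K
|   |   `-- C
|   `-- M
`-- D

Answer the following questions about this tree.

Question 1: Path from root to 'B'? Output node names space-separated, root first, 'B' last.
Answer: A L J B

Derivation:
Walk down from root: A -> L -> J -> B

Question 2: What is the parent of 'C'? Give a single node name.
Answer: K

Derivation:
Scan adjacency: C appears as child of K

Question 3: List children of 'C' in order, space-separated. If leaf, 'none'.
Answer: none

Derivation:
Node C's children (from adjacency): (leaf)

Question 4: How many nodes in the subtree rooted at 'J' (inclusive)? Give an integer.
Subtree rooted at J contains: B, J
Count = 2

Answer: 2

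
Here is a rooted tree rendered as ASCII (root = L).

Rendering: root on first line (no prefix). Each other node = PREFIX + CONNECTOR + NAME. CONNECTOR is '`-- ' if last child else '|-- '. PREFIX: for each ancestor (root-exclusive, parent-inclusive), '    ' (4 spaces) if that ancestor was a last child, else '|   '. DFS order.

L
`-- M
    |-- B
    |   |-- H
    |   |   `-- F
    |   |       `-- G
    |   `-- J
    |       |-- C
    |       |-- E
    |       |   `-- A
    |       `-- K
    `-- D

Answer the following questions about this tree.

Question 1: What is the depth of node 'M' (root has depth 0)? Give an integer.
Path from root to M: L -> M
Depth = number of edges = 1

Answer: 1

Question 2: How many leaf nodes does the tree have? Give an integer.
Answer: 5

Derivation:
Leaves (nodes with no children): A, C, D, G, K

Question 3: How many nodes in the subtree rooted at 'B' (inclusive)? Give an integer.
Answer: 9

Derivation:
Subtree rooted at B contains: A, B, C, E, F, G, H, J, K
Count = 9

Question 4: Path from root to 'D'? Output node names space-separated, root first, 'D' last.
Answer: L M D

Derivation:
Walk down from root: L -> M -> D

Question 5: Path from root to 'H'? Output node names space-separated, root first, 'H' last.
Answer: L M B H

Derivation:
Walk down from root: L -> M -> B -> H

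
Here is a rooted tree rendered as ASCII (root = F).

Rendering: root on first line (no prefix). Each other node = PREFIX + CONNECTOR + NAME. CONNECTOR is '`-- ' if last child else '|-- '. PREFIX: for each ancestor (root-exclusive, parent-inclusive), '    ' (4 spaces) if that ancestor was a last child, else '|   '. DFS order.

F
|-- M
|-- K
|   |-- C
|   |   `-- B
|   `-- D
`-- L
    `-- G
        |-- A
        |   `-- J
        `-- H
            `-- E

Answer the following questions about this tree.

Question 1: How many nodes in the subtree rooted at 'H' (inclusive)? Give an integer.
Subtree rooted at H contains: E, H
Count = 2

Answer: 2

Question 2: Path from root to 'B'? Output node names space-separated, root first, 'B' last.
Answer: F K C B

Derivation:
Walk down from root: F -> K -> C -> B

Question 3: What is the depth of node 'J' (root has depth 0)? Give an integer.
Answer: 4

Derivation:
Path from root to J: F -> L -> G -> A -> J
Depth = number of edges = 4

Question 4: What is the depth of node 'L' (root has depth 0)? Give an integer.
Path from root to L: F -> L
Depth = number of edges = 1

Answer: 1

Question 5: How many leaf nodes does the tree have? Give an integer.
Answer: 5

Derivation:
Leaves (nodes with no children): B, D, E, J, M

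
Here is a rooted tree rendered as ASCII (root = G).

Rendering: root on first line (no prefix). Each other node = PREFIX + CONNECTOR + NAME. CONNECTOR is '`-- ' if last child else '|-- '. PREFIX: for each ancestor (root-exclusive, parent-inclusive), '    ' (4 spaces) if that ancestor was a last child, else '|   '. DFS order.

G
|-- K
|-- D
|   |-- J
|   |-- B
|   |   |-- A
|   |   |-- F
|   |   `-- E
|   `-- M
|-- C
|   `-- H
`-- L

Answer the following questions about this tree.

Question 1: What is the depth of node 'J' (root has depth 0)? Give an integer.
Path from root to J: G -> D -> J
Depth = number of edges = 2

Answer: 2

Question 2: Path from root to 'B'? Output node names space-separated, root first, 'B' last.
Answer: G D B

Derivation:
Walk down from root: G -> D -> B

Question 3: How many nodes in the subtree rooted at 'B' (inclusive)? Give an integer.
Subtree rooted at B contains: A, B, E, F
Count = 4

Answer: 4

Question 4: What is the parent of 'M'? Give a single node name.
Answer: D

Derivation:
Scan adjacency: M appears as child of D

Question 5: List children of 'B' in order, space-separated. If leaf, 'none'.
Node B's children (from adjacency): A, F, E

Answer: A F E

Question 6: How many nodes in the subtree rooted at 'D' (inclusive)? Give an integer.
Subtree rooted at D contains: A, B, D, E, F, J, M
Count = 7

Answer: 7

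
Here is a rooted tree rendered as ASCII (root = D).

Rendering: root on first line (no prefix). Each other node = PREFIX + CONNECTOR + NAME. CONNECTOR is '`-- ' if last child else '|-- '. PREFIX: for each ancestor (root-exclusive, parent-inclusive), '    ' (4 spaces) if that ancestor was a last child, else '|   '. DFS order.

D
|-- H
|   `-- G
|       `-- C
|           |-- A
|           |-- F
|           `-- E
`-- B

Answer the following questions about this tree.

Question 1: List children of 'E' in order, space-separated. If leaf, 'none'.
Node E's children (from adjacency): (leaf)

Answer: none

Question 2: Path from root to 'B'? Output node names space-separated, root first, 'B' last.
Walk down from root: D -> B

Answer: D B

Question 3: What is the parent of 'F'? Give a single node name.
Scan adjacency: F appears as child of C

Answer: C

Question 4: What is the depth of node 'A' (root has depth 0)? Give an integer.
Answer: 4

Derivation:
Path from root to A: D -> H -> G -> C -> A
Depth = number of edges = 4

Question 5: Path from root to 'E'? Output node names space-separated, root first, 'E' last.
Walk down from root: D -> H -> G -> C -> E

Answer: D H G C E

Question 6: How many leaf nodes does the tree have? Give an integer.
Leaves (nodes with no children): A, B, E, F

Answer: 4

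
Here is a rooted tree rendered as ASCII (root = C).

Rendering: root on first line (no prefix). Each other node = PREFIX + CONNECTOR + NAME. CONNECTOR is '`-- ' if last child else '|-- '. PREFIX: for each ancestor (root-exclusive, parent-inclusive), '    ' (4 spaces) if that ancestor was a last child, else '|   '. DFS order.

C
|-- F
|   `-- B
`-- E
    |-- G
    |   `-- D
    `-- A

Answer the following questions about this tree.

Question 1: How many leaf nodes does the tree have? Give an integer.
Answer: 3

Derivation:
Leaves (nodes with no children): A, B, D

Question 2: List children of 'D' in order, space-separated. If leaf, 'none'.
Answer: none

Derivation:
Node D's children (from adjacency): (leaf)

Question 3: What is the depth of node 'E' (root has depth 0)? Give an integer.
Answer: 1

Derivation:
Path from root to E: C -> E
Depth = number of edges = 1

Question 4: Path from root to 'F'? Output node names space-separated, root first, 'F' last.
Answer: C F

Derivation:
Walk down from root: C -> F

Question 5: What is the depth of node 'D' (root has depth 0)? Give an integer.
Answer: 3

Derivation:
Path from root to D: C -> E -> G -> D
Depth = number of edges = 3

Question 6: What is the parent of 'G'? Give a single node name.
Scan adjacency: G appears as child of E

Answer: E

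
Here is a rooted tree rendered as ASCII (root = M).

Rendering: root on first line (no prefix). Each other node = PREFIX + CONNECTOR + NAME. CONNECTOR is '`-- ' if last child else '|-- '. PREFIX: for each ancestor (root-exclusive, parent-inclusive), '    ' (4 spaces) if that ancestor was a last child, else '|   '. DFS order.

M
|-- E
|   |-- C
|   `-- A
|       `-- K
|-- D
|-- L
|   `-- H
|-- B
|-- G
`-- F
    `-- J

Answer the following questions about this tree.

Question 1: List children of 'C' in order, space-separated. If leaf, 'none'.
Answer: none

Derivation:
Node C's children (from adjacency): (leaf)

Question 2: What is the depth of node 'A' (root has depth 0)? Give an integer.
Path from root to A: M -> E -> A
Depth = number of edges = 2

Answer: 2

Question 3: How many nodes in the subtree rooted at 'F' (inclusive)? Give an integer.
Answer: 2

Derivation:
Subtree rooted at F contains: F, J
Count = 2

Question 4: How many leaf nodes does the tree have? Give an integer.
Leaves (nodes with no children): B, C, D, G, H, J, K

Answer: 7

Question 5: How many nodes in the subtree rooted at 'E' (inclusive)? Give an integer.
Subtree rooted at E contains: A, C, E, K
Count = 4

Answer: 4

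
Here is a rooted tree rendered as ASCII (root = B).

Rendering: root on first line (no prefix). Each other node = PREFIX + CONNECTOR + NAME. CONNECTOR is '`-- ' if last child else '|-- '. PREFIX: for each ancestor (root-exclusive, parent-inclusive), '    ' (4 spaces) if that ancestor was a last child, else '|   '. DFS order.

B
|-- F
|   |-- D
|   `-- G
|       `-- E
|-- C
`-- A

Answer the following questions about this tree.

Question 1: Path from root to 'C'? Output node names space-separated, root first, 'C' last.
Answer: B C

Derivation:
Walk down from root: B -> C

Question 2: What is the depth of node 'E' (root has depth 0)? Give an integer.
Answer: 3

Derivation:
Path from root to E: B -> F -> G -> E
Depth = number of edges = 3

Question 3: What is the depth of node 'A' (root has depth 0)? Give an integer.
Path from root to A: B -> A
Depth = number of edges = 1

Answer: 1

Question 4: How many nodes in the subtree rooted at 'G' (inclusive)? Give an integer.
Answer: 2

Derivation:
Subtree rooted at G contains: E, G
Count = 2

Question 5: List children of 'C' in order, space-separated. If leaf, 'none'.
Answer: none

Derivation:
Node C's children (from adjacency): (leaf)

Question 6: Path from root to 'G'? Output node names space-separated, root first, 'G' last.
Answer: B F G

Derivation:
Walk down from root: B -> F -> G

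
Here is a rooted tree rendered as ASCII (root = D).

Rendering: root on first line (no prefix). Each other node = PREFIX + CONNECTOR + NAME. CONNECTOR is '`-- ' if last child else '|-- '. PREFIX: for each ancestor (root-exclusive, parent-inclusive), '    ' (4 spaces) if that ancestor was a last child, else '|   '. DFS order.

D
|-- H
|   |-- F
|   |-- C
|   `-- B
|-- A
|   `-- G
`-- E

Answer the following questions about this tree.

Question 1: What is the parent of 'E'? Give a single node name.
Answer: D

Derivation:
Scan adjacency: E appears as child of D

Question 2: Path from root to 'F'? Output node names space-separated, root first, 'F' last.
Walk down from root: D -> H -> F

Answer: D H F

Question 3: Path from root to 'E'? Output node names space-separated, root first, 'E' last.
Walk down from root: D -> E

Answer: D E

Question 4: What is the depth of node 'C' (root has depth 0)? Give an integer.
Answer: 2

Derivation:
Path from root to C: D -> H -> C
Depth = number of edges = 2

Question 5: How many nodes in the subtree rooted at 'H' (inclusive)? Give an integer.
Subtree rooted at H contains: B, C, F, H
Count = 4

Answer: 4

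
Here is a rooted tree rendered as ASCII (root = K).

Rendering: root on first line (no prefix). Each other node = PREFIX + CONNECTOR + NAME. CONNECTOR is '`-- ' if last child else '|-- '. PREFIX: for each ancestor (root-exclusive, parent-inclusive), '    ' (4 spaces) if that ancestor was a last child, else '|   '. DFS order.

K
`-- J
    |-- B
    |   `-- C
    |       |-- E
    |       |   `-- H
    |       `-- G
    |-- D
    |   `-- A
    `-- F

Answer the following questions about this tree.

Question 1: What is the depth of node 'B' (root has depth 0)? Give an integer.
Path from root to B: K -> J -> B
Depth = number of edges = 2

Answer: 2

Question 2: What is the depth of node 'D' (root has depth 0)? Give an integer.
Answer: 2

Derivation:
Path from root to D: K -> J -> D
Depth = number of edges = 2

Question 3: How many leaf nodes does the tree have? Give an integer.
Answer: 4

Derivation:
Leaves (nodes with no children): A, F, G, H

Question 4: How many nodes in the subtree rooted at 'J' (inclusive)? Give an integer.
Answer: 9

Derivation:
Subtree rooted at J contains: A, B, C, D, E, F, G, H, J
Count = 9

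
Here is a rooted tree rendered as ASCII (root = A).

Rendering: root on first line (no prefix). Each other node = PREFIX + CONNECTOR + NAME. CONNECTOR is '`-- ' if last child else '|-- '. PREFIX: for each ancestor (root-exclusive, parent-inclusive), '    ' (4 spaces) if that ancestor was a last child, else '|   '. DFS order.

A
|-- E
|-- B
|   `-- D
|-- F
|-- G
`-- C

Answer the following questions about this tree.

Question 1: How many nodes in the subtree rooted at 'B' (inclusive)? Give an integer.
Subtree rooted at B contains: B, D
Count = 2

Answer: 2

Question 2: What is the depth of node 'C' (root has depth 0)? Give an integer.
Answer: 1

Derivation:
Path from root to C: A -> C
Depth = number of edges = 1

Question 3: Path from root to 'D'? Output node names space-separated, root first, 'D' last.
Answer: A B D

Derivation:
Walk down from root: A -> B -> D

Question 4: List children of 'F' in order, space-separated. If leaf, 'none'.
Answer: none

Derivation:
Node F's children (from adjacency): (leaf)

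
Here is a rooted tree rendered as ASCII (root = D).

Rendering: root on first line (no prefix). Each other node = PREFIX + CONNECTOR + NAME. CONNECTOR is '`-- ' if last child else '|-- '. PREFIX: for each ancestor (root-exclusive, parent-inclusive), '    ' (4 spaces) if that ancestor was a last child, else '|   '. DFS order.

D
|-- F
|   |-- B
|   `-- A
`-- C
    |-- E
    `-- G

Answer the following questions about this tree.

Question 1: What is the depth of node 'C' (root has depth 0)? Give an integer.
Path from root to C: D -> C
Depth = number of edges = 1

Answer: 1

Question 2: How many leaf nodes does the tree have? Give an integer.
Leaves (nodes with no children): A, B, E, G

Answer: 4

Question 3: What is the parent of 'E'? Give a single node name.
Answer: C

Derivation:
Scan adjacency: E appears as child of C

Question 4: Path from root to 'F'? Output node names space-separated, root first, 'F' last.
Answer: D F

Derivation:
Walk down from root: D -> F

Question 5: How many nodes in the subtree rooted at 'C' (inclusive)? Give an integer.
Subtree rooted at C contains: C, E, G
Count = 3

Answer: 3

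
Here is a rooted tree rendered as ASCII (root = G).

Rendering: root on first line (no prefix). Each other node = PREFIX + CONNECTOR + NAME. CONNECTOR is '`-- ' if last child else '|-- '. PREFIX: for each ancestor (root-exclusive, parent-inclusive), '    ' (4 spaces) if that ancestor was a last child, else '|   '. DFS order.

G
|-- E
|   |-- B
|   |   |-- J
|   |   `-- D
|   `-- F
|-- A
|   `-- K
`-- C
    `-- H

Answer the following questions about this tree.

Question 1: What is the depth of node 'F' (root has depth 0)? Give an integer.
Answer: 2

Derivation:
Path from root to F: G -> E -> F
Depth = number of edges = 2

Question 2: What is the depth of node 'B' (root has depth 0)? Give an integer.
Path from root to B: G -> E -> B
Depth = number of edges = 2

Answer: 2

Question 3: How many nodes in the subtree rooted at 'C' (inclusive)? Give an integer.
Answer: 2

Derivation:
Subtree rooted at C contains: C, H
Count = 2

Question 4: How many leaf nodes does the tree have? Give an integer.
Leaves (nodes with no children): D, F, H, J, K

Answer: 5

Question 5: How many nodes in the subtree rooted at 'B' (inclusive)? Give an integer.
Answer: 3

Derivation:
Subtree rooted at B contains: B, D, J
Count = 3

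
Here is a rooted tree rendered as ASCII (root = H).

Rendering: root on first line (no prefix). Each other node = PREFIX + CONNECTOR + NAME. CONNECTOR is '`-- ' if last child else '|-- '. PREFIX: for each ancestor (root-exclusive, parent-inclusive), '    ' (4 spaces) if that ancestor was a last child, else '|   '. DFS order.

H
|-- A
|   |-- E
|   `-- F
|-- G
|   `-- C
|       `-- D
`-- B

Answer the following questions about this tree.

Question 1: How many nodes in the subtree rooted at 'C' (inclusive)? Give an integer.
Subtree rooted at C contains: C, D
Count = 2

Answer: 2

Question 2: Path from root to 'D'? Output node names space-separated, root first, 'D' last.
Answer: H G C D

Derivation:
Walk down from root: H -> G -> C -> D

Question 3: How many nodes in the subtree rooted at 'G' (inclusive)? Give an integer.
Answer: 3

Derivation:
Subtree rooted at G contains: C, D, G
Count = 3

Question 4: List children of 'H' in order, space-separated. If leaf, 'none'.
Answer: A G B

Derivation:
Node H's children (from adjacency): A, G, B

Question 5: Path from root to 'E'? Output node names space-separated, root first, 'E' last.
Walk down from root: H -> A -> E

Answer: H A E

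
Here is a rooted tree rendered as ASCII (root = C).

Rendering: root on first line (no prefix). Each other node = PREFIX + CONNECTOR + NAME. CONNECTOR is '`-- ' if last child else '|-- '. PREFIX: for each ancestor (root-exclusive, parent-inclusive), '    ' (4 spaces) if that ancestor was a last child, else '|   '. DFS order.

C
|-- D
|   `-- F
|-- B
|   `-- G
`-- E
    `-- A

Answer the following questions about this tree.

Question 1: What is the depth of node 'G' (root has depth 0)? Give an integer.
Answer: 2

Derivation:
Path from root to G: C -> B -> G
Depth = number of edges = 2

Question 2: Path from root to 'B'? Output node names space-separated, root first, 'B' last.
Answer: C B

Derivation:
Walk down from root: C -> B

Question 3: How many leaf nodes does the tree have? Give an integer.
Leaves (nodes with no children): A, F, G

Answer: 3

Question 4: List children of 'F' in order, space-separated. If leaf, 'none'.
Node F's children (from adjacency): (leaf)

Answer: none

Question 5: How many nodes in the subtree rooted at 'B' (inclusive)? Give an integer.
Answer: 2

Derivation:
Subtree rooted at B contains: B, G
Count = 2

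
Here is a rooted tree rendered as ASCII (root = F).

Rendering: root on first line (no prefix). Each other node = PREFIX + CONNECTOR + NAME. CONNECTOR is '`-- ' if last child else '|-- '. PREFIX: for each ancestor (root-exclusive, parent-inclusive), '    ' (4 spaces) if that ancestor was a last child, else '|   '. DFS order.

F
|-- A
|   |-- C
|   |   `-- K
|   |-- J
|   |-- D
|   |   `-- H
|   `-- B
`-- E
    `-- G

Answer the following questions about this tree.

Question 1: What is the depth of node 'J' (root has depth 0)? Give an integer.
Path from root to J: F -> A -> J
Depth = number of edges = 2

Answer: 2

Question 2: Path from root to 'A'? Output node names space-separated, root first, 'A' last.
Walk down from root: F -> A

Answer: F A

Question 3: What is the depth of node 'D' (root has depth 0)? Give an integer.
Path from root to D: F -> A -> D
Depth = number of edges = 2

Answer: 2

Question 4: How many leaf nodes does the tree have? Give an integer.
Answer: 5

Derivation:
Leaves (nodes with no children): B, G, H, J, K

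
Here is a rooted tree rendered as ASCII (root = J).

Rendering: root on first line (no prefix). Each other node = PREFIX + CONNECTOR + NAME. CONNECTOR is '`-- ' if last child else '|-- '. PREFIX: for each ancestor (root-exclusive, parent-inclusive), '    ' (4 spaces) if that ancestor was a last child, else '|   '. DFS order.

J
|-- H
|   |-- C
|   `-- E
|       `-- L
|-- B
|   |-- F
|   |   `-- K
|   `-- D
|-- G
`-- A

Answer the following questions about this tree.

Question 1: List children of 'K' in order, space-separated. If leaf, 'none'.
Answer: none

Derivation:
Node K's children (from adjacency): (leaf)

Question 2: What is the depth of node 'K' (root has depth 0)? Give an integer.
Answer: 3

Derivation:
Path from root to K: J -> B -> F -> K
Depth = number of edges = 3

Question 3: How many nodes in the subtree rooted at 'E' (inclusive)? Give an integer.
Answer: 2

Derivation:
Subtree rooted at E contains: E, L
Count = 2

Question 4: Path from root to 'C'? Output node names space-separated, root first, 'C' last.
Answer: J H C

Derivation:
Walk down from root: J -> H -> C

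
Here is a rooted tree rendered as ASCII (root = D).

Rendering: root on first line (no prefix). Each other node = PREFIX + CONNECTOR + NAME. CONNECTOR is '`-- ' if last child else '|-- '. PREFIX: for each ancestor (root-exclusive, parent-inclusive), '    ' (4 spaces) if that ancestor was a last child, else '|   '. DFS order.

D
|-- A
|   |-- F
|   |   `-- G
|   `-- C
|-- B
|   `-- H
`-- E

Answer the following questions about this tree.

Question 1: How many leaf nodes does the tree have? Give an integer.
Leaves (nodes with no children): C, E, G, H

Answer: 4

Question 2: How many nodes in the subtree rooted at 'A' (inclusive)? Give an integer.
Subtree rooted at A contains: A, C, F, G
Count = 4

Answer: 4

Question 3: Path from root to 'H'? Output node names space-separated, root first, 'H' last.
Answer: D B H

Derivation:
Walk down from root: D -> B -> H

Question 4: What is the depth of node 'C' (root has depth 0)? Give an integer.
Path from root to C: D -> A -> C
Depth = number of edges = 2

Answer: 2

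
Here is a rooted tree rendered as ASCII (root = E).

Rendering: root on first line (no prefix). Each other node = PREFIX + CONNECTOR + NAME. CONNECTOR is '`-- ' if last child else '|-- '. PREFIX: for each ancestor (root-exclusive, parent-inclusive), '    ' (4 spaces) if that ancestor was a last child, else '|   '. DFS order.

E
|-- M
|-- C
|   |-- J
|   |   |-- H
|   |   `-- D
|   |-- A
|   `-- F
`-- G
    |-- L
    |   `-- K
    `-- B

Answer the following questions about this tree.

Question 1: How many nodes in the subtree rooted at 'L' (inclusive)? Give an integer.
Subtree rooted at L contains: K, L
Count = 2

Answer: 2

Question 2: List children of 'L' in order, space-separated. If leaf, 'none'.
Node L's children (from adjacency): K

Answer: K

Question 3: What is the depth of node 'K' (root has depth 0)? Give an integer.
Answer: 3

Derivation:
Path from root to K: E -> G -> L -> K
Depth = number of edges = 3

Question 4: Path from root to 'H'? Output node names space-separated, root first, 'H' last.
Walk down from root: E -> C -> J -> H

Answer: E C J H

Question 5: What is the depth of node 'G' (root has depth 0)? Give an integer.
Path from root to G: E -> G
Depth = number of edges = 1

Answer: 1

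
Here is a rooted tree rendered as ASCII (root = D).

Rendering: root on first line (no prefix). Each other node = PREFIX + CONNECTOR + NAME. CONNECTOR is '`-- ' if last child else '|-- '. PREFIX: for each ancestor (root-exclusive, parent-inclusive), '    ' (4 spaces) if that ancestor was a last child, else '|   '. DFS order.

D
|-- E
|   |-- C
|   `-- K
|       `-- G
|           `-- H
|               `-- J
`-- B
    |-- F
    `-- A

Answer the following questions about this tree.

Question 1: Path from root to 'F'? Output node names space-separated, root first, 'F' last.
Walk down from root: D -> B -> F

Answer: D B F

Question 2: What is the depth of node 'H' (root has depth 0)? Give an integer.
Answer: 4

Derivation:
Path from root to H: D -> E -> K -> G -> H
Depth = number of edges = 4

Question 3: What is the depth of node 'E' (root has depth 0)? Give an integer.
Answer: 1

Derivation:
Path from root to E: D -> E
Depth = number of edges = 1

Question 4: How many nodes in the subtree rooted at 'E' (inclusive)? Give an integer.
Subtree rooted at E contains: C, E, G, H, J, K
Count = 6

Answer: 6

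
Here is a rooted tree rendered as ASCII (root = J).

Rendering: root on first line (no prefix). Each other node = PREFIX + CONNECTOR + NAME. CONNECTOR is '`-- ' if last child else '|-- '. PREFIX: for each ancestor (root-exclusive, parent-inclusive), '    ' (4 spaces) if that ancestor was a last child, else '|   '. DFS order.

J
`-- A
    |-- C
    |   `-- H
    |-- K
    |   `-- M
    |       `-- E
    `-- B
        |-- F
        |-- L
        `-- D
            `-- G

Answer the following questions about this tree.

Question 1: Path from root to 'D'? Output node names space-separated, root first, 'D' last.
Answer: J A B D

Derivation:
Walk down from root: J -> A -> B -> D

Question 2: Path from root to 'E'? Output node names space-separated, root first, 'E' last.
Walk down from root: J -> A -> K -> M -> E

Answer: J A K M E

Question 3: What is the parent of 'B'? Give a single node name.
Answer: A

Derivation:
Scan adjacency: B appears as child of A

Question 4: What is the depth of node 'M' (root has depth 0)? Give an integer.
Path from root to M: J -> A -> K -> M
Depth = number of edges = 3

Answer: 3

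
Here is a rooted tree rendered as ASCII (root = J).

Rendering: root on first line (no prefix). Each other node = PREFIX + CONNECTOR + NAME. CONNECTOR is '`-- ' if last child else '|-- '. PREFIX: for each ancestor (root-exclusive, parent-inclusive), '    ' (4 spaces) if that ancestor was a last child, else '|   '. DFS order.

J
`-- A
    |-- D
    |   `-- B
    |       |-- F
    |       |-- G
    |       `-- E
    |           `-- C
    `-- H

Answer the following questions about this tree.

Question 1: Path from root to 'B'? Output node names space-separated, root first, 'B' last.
Answer: J A D B

Derivation:
Walk down from root: J -> A -> D -> B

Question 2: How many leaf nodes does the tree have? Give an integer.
Answer: 4

Derivation:
Leaves (nodes with no children): C, F, G, H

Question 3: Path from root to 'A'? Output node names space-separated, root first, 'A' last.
Answer: J A

Derivation:
Walk down from root: J -> A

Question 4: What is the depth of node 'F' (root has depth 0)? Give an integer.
Answer: 4

Derivation:
Path from root to F: J -> A -> D -> B -> F
Depth = number of edges = 4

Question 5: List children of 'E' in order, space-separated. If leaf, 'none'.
Answer: C

Derivation:
Node E's children (from adjacency): C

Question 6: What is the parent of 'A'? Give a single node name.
Answer: J

Derivation:
Scan adjacency: A appears as child of J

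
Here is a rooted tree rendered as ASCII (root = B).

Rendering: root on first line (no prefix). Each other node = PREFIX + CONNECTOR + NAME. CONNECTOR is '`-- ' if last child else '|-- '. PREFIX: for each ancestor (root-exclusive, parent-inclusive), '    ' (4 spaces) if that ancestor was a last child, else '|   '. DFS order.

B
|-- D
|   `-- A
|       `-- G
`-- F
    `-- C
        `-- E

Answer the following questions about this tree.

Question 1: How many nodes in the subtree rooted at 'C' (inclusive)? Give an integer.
Answer: 2

Derivation:
Subtree rooted at C contains: C, E
Count = 2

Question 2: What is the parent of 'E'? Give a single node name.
Scan adjacency: E appears as child of C

Answer: C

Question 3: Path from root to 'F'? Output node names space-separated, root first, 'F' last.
Walk down from root: B -> F

Answer: B F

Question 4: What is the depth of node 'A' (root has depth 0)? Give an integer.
Answer: 2

Derivation:
Path from root to A: B -> D -> A
Depth = number of edges = 2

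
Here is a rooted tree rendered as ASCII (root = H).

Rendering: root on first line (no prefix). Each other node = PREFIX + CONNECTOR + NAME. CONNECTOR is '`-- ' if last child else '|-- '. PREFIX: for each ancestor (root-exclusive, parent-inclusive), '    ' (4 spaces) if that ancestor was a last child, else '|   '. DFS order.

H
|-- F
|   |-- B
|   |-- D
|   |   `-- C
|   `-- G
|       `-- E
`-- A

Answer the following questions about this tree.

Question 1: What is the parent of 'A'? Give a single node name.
Answer: H

Derivation:
Scan adjacency: A appears as child of H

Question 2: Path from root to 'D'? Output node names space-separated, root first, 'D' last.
Walk down from root: H -> F -> D

Answer: H F D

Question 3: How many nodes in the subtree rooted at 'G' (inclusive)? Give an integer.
Subtree rooted at G contains: E, G
Count = 2

Answer: 2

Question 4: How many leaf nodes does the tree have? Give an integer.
Answer: 4

Derivation:
Leaves (nodes with no children): A, B, C, E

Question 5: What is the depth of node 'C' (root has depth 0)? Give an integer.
Answer: 3

Derivation:
Path from root to C: H -> F -> D -> C
Depth = number of edges = 3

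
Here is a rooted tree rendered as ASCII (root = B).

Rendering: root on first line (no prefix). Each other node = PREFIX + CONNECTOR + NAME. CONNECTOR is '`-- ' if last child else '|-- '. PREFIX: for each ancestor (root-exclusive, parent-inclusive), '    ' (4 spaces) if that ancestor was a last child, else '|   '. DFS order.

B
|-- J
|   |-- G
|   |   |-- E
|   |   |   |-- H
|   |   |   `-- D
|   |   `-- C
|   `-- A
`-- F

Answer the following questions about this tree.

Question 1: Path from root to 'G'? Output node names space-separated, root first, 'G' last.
Answer: B J G

Derivation:
Walk down from root: B -> J -> G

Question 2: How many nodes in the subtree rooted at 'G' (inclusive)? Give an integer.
Answer: 5

Derivation:
Subtree rooted at G contains: C, D, E, G, H
Count = 5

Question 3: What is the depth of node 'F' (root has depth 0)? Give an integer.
Path from root to F: B -> F
Depth = number of edges = 1

Answer: 1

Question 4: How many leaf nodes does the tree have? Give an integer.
Answer: 5

Derivation:
Leaves (nodes with no children): A, C, D, F, H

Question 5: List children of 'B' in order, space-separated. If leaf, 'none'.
Node B's children (from adjacency): J, F

Answer: J F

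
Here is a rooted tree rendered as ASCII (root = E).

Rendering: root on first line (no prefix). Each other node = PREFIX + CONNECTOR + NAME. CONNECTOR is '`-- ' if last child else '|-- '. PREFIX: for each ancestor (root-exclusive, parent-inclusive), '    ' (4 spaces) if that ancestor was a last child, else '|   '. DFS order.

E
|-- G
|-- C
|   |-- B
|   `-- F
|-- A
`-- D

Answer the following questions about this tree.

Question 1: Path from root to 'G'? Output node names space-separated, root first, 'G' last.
Answer: E G

Derivation:
Walk down from root: E -> G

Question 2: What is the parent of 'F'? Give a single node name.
Answer: C

Derivation:
Scan adjacency: F appears as child of C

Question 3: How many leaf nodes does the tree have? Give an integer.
Answer: 5

Derivation:
Leaves (nodes with no children): A, B, D, F, G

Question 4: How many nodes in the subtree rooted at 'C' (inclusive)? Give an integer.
Subtree rooted at C contains: B, C, F
Count = 3

Answer: 3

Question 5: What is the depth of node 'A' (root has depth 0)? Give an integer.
Path from root to A: E -> A
Depth = number of edges = 1

Answer: 1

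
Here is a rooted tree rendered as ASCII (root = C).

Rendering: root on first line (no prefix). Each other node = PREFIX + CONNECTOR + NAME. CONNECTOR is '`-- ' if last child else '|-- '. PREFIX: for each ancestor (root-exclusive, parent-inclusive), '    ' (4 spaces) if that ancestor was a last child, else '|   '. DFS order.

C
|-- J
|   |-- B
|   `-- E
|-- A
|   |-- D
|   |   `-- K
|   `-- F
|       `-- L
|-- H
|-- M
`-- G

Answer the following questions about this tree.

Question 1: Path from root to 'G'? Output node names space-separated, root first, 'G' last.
Answer: C G

Derivation:
Walk down from root: C -> G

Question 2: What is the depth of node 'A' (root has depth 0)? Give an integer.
Answer: 1

Derivation:
Path from root to A: C -> A
Depth = number of edges = 1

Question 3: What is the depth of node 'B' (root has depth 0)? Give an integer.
Answer: 2

Derivation:
Path from root to B: C -> J -> B
Depth = number of edges = 2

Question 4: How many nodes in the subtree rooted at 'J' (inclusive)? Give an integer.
Answer: 3

Derivation:
Subtree rooted at J contains: B, E, J
Count = 3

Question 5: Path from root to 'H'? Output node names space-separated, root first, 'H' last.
Walk down from root: C -> H

Answer: C H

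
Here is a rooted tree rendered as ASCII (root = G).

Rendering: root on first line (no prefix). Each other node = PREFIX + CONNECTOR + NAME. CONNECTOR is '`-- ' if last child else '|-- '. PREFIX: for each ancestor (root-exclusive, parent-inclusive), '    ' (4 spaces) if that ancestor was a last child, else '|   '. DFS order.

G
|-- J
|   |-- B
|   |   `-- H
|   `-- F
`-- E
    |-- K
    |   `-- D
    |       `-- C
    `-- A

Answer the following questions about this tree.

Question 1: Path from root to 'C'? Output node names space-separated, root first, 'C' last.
Walk down from root: G -> E -> K -> D -> C

Answer: G E K D C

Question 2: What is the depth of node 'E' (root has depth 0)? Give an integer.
Answer: 1

Derivation:
Path from root to E: G -> E
Depth = number of edges = 1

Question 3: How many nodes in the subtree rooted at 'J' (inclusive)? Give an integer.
Answer: 4

Derivation:
Subtree rooted at J contains: B, F, H, J
Count = 4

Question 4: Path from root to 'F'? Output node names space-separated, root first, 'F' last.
Answer: G J F

Derivation:
Walk down from root: G -> J -> F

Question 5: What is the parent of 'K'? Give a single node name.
Answer: E

Derivation:
Scan adjacency: K appears as child of E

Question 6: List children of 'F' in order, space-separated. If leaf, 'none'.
Node F's children (from adjacency): (leaf)

Answer: none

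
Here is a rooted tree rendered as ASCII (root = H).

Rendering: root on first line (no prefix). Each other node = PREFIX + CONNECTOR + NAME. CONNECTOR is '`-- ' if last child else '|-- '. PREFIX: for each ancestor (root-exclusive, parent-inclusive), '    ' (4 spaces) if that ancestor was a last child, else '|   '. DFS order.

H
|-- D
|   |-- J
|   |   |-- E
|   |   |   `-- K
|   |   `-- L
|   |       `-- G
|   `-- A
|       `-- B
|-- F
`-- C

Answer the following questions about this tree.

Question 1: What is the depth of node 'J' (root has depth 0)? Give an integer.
Path from root to J: H -> D -> J
Depth = number of edges = 2

Answer: 2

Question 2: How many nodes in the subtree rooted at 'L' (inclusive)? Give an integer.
Answer: 2

Derivation:
Subtree rooted at L contains: G, L
Count = 2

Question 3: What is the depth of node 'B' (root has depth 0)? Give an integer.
Answer: 3

Derivation:
Path from root to B: H -> D -> A -> B
Depth = number of edges = 3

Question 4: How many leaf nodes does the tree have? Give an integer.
Leaves (nodes with no children): B, C, F, G, K

Answer: 5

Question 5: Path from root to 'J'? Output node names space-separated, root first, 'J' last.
Walk down from root: H -> D -> J

Answer: H D J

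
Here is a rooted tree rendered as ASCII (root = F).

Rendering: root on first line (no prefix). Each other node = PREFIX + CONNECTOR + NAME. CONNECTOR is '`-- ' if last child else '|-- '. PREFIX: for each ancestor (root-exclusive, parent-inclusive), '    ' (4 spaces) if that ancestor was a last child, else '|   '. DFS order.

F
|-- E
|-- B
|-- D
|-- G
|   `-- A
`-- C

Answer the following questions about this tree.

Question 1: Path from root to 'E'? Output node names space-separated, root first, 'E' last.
Answer: F E

Derivation:
Walk down from root: F -> E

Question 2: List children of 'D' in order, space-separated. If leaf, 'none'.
Answer: none

Derivation:
Node D's children (from adjacency): (leaf)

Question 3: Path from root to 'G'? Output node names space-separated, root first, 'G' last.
Walk down from root: F -> G

Answer: F G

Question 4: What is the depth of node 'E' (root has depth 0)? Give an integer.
Answer: 1

Derivation:
Path from root to E: F -> E
Depth = number of edges = 1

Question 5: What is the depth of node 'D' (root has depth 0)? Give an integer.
Answer: 1

Derivation:
Path from root to D: F -> D
Depth = number of edges = 1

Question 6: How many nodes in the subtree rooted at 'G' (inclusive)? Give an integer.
Answer: 2

Derivation:
Subtree rooted at G contains: A, G
Count = 2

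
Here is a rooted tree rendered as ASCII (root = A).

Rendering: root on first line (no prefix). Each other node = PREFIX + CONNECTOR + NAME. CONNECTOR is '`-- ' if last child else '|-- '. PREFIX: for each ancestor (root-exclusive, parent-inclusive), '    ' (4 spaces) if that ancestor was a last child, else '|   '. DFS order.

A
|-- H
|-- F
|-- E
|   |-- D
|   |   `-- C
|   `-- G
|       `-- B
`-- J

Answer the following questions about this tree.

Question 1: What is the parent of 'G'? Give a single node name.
Scan adjacency: G appears as child of E

Answer: E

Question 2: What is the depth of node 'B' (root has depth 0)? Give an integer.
Answer: 3

Derivation:
Path from root to B: A -> E -> G -> B
Depth = number of edges = 3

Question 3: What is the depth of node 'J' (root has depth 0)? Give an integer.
Path from root to J: A -> J
Depth = number of edges = 1

Answer: 1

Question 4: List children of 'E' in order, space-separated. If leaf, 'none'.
Answer: D G

Derivation:
Node E's children (from adjacency): D, G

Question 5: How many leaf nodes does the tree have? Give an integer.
Answer: 5

Derivation:
Leaves (nodes with no children): B, C, F, H, J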